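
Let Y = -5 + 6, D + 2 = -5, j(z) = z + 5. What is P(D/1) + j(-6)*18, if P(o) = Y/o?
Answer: -127/7 ≈ -18.143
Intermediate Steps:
j(z) = 5 + z
D = -7 (D = -2 - 5 = -7)
Y = 1
P(o) = 1/o
P(D/1) + j(-6)*18 = 1/(-7/1) + (5 - 6)*18 = 1/(-7*1) - 1*18 = 1/(-7) - 18 = -⅐ - 18 = -127/7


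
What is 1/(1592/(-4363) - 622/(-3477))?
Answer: -15170151/2821598 ≈ -5.3764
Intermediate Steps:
1/(1592/(-4363) - 622/(-3477)) = 1/(1592*(-1/4363) - 622*(-1/3477)) = 1/(-1592/4363 + 622/3477) = 1/(-2821598/15170151) = -15170151/2821598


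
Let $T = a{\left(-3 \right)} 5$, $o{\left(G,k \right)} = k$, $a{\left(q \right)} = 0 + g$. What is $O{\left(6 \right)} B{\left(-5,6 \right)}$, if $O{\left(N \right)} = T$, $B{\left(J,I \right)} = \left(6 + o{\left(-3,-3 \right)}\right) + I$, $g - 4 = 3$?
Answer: $315$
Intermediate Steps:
$g = 7$ ($g = 4 + 3 = 7$)
$a{\left(q \right)} = 7$ ($a{\left(q \right)} = 0 + 7 = 7$)
$B{\left(J,I \right)} = 3 + I$ ($B{\left(J,I \right)} = \left(6 - 3\right) + I = 3 + I$)
$T = 35$ ($T = 7 \cdot 5 = 35$)
$O{\left(N \right)} = 35$
$O{\left(6 \right)} B{\left(-5,6 \right)} = 35 \left(3 + 6\right) = 35 \cdot 9 = 315$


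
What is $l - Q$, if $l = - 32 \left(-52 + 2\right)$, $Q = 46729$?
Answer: $-45129$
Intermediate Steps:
$l = 1600$ ($l = \left(-32\right) \left(-50\right) = 1600$)
$l - Q = 1600 - 46729 = -45129$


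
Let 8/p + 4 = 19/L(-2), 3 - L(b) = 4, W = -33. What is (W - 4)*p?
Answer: 296/23 ≈ 12.870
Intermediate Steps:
L(b) = -1 (L(b) = 3 - 1*4 = 3 - 4 = -1)
p = -8/23 (p = 8/(-4 + 19/(-1)) = 8/(-4 + 19*(-1)) = 8/(-4 - 19) = 8/(-23) = 8*(-1/23) = -8/23 ≈ -0.34783)
(W - 4)*p = (-33 - 4)*(-8/23) = -37*(-8/23) = 296/23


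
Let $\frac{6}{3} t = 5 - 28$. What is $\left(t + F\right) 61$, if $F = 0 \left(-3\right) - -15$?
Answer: $\frac{427}{2} \approx 213.5$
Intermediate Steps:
$t = - \frac{23}{2}$ ($t = \frac{5 - 28}{2} = \frac{1}{2} \left(-23\right) = - \frac{23}{2} \approx -11.5$)
$F = 15$ ($F = 0 + 15 = 15$)
$\left(t + F\right) 61 = \left(- \frac{23}{2} + 15\right) 61 = \frac{7}{2} \cdot 61 = \frac{427}{2}$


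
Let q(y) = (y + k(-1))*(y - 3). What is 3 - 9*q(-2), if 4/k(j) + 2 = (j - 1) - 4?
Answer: -219/2 ≈ -109.50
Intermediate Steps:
k(j) = 4/(-7 + j) (k(j) = 4/(-2 + ((j - 1) - 4)) = 4/(-2 + ((-1 + j) - 4)) = 4/(-2 + (-5 + j)) = 4/(-7 + j))
q(y) = (-3 + y)*(-½ + y) (q(y) = (y + 4/(-7 - 1))*(y - 3) = (y + 4/(-8))*(-3 + y) = (y + 4*(-⅛))*(-3 + y) = (y - ½)*(-3 + y) = (-½ + y)*(-3 + y) = (-3 + y)*(-½ + y))
3 - 9*q(-2) = 3 - 9*(3/2 + (-2)² - 7/2*(-2)) = 3 - 9*(3/2 + 4 + 7) = 3 - 9*25/2 = 3 - 225/2 = -219/2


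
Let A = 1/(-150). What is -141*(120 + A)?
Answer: -845953/50 ≈ -16919.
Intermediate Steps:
A = -1/150 ≈ -0.0066667
-141*(120 + A) = -141*(120 - 1/150) = -141*17999/150 = -845953/50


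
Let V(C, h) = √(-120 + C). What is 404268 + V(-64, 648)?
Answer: 404268 + 2*I*√46 ≈ 4.0427e+5 + 13.565*I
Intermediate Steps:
404268 + V(-64, 648) = 404268 + √(-120 - 64) = 404268 + √(-184) = 404268 + 2*I*√46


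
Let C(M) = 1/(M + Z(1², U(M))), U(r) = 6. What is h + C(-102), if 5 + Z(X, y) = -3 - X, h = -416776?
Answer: -46262137/111 ≈ -4.1678e+5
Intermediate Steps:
Z(X, y) = -8 - X (Z(X, y) = -5 + (-3 - X) = -8 - X)
C(M) = 1/(-9 + M) (C(M) = 1/(M + (-8 - 1*1²)) = 1/(M + (-8 - 1*1)) = 1/(M + (-8 - 1)) = 1/(M - 9) = 1/(-9 + M))
h + C(-102) = -416776 + 1/(-9 - 102) = -416776 + 1/(-111) = -416776 - 1/111 = -46262137/111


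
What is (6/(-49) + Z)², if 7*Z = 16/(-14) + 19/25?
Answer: 961/30625 ≈ 0.031380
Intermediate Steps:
Z = -67/1225 (Z = (16/(-14) + 19/25)/7 = (16*(-1/14) + 19*(1/25))/7 = (-8/7 + 19/25)/7 = (⅐)*(-67/175) = -67/1225 ≈ -0.054694)
(6/(-49) + Z)² = (6/(-49) - 67/1225)² = (6*(-1/49) - 67/1225)² = (-6/49 - 67/1225)² = (-31/175)² = 961/30625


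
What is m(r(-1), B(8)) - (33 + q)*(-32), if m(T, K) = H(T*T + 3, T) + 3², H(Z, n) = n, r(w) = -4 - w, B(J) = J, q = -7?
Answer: 838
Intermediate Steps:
m(T, K) = 9 + T (m(T, K) = T + 3² = T + 9 = 9 + T)
m(r(-1), B(8)) - (33 + q)*(-32) = (9 + (-4 - 1*(-1))) - (33 - 7)*(-32) = (9 + (-4 + 1)) - 26*(-32) = (9 - 3) - 1*(-832) = 6 + 832 = 838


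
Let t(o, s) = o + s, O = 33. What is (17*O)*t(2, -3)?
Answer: -561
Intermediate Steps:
(17*O)*t(2, -3) = (17*33)*(2 - 3) = 561*(-1) = -561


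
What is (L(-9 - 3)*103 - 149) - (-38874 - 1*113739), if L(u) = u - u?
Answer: 152464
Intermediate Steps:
L(u) = 0
(L(-9 - 3)*103 - 149) - (-38874 - 1*113739) = (0*103 - 149) - (-38874 - 1*113739) = (0 - 149) - (-38874 - 113739) = -149 - 1*(-152613) = -149 + 152613 = 152464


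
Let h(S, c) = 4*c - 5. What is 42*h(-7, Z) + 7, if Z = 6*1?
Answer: 805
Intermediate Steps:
Z = 6
h(S, c) = -5 + 4*c
42*h(-7, Z) + 7 = 42*(-5 + 4*6) + 7 = 42*(-5 + 24) + 7 = 42*19 + 7 = 798 + 7 = 805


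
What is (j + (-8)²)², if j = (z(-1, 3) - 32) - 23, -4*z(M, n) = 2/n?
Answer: 2809/36 ≈ 78.028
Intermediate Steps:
z(M, n) = -1/(2*n)
j = -331/6 (j = (-½/3 - 32) - 23 = (-½*⅓ - 32) - 23 = (-⅙ - 32) - 23 = -193/6 - 23 = -331/6 ≈ -55.167)
(j + (-8)²)² = (-331/6 + (-8)²)² = (-331/6 + 64)² = (53/6)² = 2809/36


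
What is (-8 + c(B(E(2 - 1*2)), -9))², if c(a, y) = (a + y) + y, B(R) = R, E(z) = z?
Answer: 676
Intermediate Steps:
c(a, y) = a + 2*y
(-8 + c(B(E(2 - 1*2)), -9))² = (-8 + ((2 - 1*2) + 2*(-9)))² = (-8 + ((2 - 2) - 18))² = (-8 + (0 - 18))² = (-8 - 18)² = (-26)² = 676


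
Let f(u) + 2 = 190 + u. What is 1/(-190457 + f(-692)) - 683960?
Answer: -130609685561/190961 ≈ -6.8396e+5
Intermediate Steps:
f(u) = 188 + u (f(u) = -2 + (190 + u) = 188 + u)
1/(-190457 + f(-692)) - 683960 = 1/(-190457 + (188 - 692)) - 683960 = 1/(-190457 - 504) - 683960 = 1/(-190961) - 683960 = -1/190961 - 683960 = -130609685561/190961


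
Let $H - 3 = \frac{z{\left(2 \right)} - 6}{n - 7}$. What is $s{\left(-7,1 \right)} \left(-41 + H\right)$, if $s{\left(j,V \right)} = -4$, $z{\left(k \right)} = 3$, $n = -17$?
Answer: $\frac{303}{2} \approx 151.5$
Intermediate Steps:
$H = \frac{25}{8}$ ($H = 3 + \frac{3 - 6}{-17 - 7} = 3 - \frac{3}{-24} = 3 - - \frac{1}{8} = 3 + \frac{1}{8} = \frac{25}{8} \approx 3.125$)
$s{\left(-7,1 \right)} \left(-41 + H\right) = - 4 \left(-41 + \frac{25}{8}\right) = \left(-4\right) \left(- \frac{303}{8}\right) = \frac{303}{2}$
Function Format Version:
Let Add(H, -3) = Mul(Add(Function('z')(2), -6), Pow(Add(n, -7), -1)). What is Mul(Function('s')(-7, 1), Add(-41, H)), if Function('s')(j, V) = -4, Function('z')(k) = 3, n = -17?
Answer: Rational(303, 2) ≈ 151.50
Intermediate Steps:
H = Rational(25, 8) (H = Add(3, Mul(Add(3, -6), Pow(Add(-17, -7), -1))) = Add(3, Mul(-3, Pow(-24, -1))) = Add(3, Mul(-3, Rational(-1, 24))) = Add(3, Rational(1, 8)) = Rational(25, 8) ≈ 3.1250)
Mul(Function('s')(-7, 1), Add(-41, H)) = Mul(-4, Add(-41, Rational(25, 8))) = Mul(-4, Rational(-303, 8)) = Rational(303, 2)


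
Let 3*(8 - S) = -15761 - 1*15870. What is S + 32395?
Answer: 128840/3 ≈ 42947.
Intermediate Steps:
S = 31655/3 (S = 8 - (-15761 - 1*15870)/3 = 8 - (-15761 - 15870)/3 = 8 - ⅓*(-31631) = 8 + 31631/3 = 31655/3 ≈ 10552.)
S + 32395 = 31655/3 + 32395 = 128840/3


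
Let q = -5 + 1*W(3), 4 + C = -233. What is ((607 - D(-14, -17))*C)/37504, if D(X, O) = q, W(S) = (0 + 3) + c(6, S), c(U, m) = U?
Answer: -142911/37504 ≈ -3.8106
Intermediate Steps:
C = -237 (C = -4 - 233 = -237)
W(S) = 9 (W(S) = (0 + 3) + 6 = 3 + 6 = 9)
q = 4 (q = -5 + 1*9 = -5 + 9 = 4)
D(X, O) = 4
((607 - D(-14, -17))*C)/37504 = ((607 - 1*4)*(-237))/37504 = ((607 - 4)*(-237))*(1/37504) = (603*(-237))*(1/37504) = -142911*1/37504 = -142911/37504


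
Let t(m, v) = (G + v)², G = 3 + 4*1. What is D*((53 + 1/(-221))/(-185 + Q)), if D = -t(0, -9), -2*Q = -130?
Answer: 1952/1105 ≈ 1.7665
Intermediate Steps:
Q = 65 (Q = -½*(-130) = 65)
G = 7 (G = 3 + 4 = 7)
t(m, v) = (7 + v)²
D = -4 (D = -(7 - 9)² = -1*(-2)² = -1*4 = -4)
D*((53 + 1/(-221))/(-185 + Q)) = -4*(53 + 1/(-221))/(-185 + 65) = -4*(53 - 1/221)/(-120) = -46848*(-1)/(221*120) = -4*(-488/1105) = 1952/1105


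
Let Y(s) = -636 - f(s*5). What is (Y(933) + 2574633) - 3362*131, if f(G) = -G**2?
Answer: 23895800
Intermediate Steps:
Y(s) = -636 + 25*s**2 (Y(s) = -636 - (-1)*(s*5)**2 = -636 - (-1)*(5*s)**2 = -636 - (-1)*25*s**2 = -636 - (-25)*s**2 = -636 + 25*s**2)
(Y(933) + 2574633) - 3362*131 = ((-636 + 25*933**2) + 2574633) - 3362*131 = ((-636 + 25*870489) + 2574633) - 440422 = ((-636 + 21762225) + 2574633) - 440422 = (21761589 + 2574633) - 440422 = 24336222 - 440422 = 23895800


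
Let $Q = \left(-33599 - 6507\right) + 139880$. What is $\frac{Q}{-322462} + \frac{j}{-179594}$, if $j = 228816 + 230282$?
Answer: $- \frac{41490117758}{14478060107} \approx -2.8657$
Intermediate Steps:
$Q = 99774$ ($Q = -40106 + 139880 = 99774$)
$j = 459098$
$\frac{Q}{-322462} + \frac{j}{-179594} = \frac{99774}{-322462} + \frac{459098}{-179594} = 99774 \left(- \frac{1}{322462}\right) + 459098 \left(- \frac{1}{179594}\right) = - \frac{49887}{161231} - \frac{229549}{89797} = - \frac{41490117758}{14478060107}$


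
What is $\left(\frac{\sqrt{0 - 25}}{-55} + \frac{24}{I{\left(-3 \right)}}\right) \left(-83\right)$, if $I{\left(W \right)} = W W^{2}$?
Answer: $\frac{664}{9} + \frac{83 i}{11} \approx 73.778 + 7.5455 i$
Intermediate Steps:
$I{\left(W \right)} = W^{3}$
$\left(\frac{\sqrt{0 - 25}}{-55} + \frac{24}{I{\left(-3 \right)}}\right) \left(-83\right) = \left(\frac{\sqrt{0 - 25}}{-55} + \frac{24}{\left(-3\right)^{3}}\right) \left(-83\right) = \left(\sqrt{-25} \left(- \frac{1}{55}\right) + \frac{24}{-27}\right) \left(-83\right) = \left(5 i \left(- \frac{1}{55}\right) + 24 \left(- \frac{1}{27}\right)\right) \left(-83\right) = \left(- \frac{i}{11} - \frac{8}{9}\right) \left(-83\right) = \left(- \frac{8}{9} - \frac{i}{11}\right) \left(-83\right) = \frac{664}{9} + \frac{83 i}{11}$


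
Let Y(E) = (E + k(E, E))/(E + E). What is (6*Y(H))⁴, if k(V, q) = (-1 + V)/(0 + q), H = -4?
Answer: 1185921/65536 ≈ 18.096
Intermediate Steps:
k(V, q) = (-1 + V)/q
Y(E) = (E + (-1 + E)/E)/(2*E) (Y(E) = (E + (-1 + E)/E)/(E + E) = (E + (-1 + E)/E)/((2*E)) = (E + (-1 + E)/E)*(1/(2*E)) = (E + (-1 + E)/E)/(2*E))
(6*Y(H))⁴ = (6*((½)*(-1 - 4 + (-4)²)/(-4)²))⁴ = (6*((½)*(1/16)*(-1 - 4 + 16)))⁴ = (6*((½)*(1/16)*11))⁴ = (6*(11/32))⁴ = (33/16)⁴ = 1185921/65536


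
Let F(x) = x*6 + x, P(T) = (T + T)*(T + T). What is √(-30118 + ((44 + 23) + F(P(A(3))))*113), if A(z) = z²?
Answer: √233737 ≈ 483.46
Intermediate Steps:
P(T) = 4*T² (P(T) = (2*T)*(2*T) = 4*T²)
F(x) = 7*x (F(x) = 6*x + x = 7*x)
√(-30118 + ((44 + 23) + F(P(A(3))))*113) = √(-30118 + ((44 + 23) + 7*(4*(3²)²))*113) = √(-30118 + (67 + 7*(4*9²))*113) = √(-30118 + (67 + 7*(4*81))*113) = √(-30118 + (67 + 7*324)*113) = √(-30118 + (67 + 2268)*113) = √(-30118 + 2335*113) = √(-30118 + 263855) = √233737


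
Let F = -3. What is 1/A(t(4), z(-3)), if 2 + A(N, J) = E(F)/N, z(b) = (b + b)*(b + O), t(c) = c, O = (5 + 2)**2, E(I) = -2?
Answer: -2/5 ≈ -0.40000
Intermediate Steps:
O = 49 (O = 7**2 = 49)
z(b) = 2*b*(49 + b) (z(b) = (b + b)*(b + 49) = (2*b)*(49 + b) = 2*b*(49 + b))
A(N, J) = -2 - 2/N
1/A(t(4), z(-3)) = 1/(-2 - 2/4) = 1/(-2 - 2*1/4) = 1/(-2 - 1/2) = 1/(-5/2) = -2/5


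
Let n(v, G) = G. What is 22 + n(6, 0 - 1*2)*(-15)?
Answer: 52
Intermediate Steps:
22 + n(6, 0 - 1*2)*(-15) = 22 + (0 - 1*2)*(-15) = 22 + (0 - 2)*(-15) = 22 - 2*(-15) = 22 + 30 = 52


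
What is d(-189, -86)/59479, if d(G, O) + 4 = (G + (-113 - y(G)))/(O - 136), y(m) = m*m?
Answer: 35135/13204338 ≈ 0.0026609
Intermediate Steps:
y(m) = m²
d(G, O) = -4 + (-113 + G - G²)/(-136 + O) (d(G, O) = -4 + (G + (-113 - G²))/(O - 136) = -4 + (-113 + G - G²)/(-136 + O))
d(-189, -86)/59479 = ((431 - 189 - 1*(-189)² - 4*(-86))/(-136 - 86))/59479 = ((431 - 189 - 1*35721 + 344)/(-222))*(1/59479) = -(431 - 189 - 35721 + 344)/222*(1/59479) = -1/222*(-35135)*(1/59479) = (35135/222)*(1/59479) = 35135/13204338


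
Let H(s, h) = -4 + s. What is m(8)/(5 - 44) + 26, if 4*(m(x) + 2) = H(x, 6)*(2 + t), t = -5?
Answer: 1019/39 ≈ 26.128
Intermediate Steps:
m(x) = 1 - 3*x/4 (m(x) = -2 + ((-4 + x)*(2 - 5))/4 = -2 + ((-4 + x)*(-3))/4 = -2 + (12 - 3*x)/4 = -2 + (3 - 3*x/4) = 1 - 3*x/4)
m(8)/(5 - 44) + 26 = (1 - ¾*8)/(5 - 44) + 26 = (1 - 6)/(-39) + 26 = -1/39*(-5) + 26 = 5/39 + 26 = 1019/39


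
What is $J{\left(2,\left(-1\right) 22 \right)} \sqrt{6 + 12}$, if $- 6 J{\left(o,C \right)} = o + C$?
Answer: $10 \sqrt{2} \approx 14.142$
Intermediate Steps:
$J{\left(o,C \right)} = - \frac{C}{6} - \frac{o}{6}$ ($J{\left(o,C \right)} = - \frac{o + C}{6} = - \frac{C + o}{6} = - \frac{C}{6} - \frac{o}{6}$)
$J{\left(2,\left(-1\right) 22 \right)} \sqrt{6 + 12} = \left(- \frac{\left(-1\right) 22}{6} - \frac{1}{3}\right) \sqrt{6 + 12} = \left(\left(- \frac{1}{6}\right) \left(-22\right) - \frac{1}{3}\right) \sqrt{18} = \left(\frac{11}{3} - \frac{1}{3}\right) 3 \sqrt{2} = \frac{10 \cdot 3 \sqrt{2}}{3} = 10 \sqrt{2}$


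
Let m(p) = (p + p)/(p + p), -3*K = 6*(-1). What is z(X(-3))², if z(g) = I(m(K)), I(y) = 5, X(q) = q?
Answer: 25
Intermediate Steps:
K = 2 (K = -2*(-1) = -⅓*(-6) = 2)
m(p) = 1 (m(p) = (2*p)/((2*p)) = (2*p)*(1/(2*p)) = 1)
z(g) = 5
z(X(-3))² = 5² = 25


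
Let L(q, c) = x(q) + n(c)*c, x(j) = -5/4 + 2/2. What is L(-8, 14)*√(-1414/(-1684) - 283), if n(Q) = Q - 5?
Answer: 503*I*√200041518/3368 ≈ 2112.3*I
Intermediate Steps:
x(j) = -¼ (x(j) = -5*¼ + 2*(½) = -5/4 + 1 = -¼)
n(Q) = -5 + Q
L(q, c) = -¼ + c*(-5 + c) (L(q, c) = -¼ + (-5 + c)*c = -¼ + c*(-5 + c))
L(-8, 14)*√(-1414/(-1684) - 283) = (-¼ + 14*(-5 + 14))*√(-1414/(-1684) - 283) = (-¼ + 14*9)*√(-1414*(-1/1684) - 283) = (-¼ + 126)*√(707/842 - 283) = 503*√(-237579/842)/4 = 503*(I*√200041518/842)/4 = 503*I*√200041518/3368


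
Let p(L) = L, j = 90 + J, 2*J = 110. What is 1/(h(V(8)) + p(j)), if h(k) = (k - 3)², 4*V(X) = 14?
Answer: 4/581 ≈ 0.0068847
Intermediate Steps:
J = 55 (J = (½)*110 = 55)
j = 145 (j = 90 + 55 = 145)
V(X) = 7/2 (V(X) = (¼)*14 = 7/2)
h(k) = (-3 + k)²
1/(h(V(8)) + p(j)) = 1/((-3 + 7/2)² + 145) = 1/((½)² + 145) = 1/(¼ + 145) = 1/(581/4) = 4/581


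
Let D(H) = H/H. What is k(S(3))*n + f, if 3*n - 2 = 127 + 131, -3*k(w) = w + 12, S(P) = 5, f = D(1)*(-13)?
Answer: -4537/9 ≈ -504.11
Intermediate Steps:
D(H) = 1
f = -13 (f = 1*(-13) = -13)
k(w) = -4 - w/3 (k(w) = -(w + 12)/3 = -(12 + w)/3 = -4 - w/3)
n = 260/3 (n = ⅔ + (127 + 131)/3 = ⅔ + (⅓)*258 = ⅔ + 86 = 260/3 ≈ 86.667)
k(S(3))*n + f = (-4 - ⅓*5)*(260/3) - 13 = (-4 - 5/3)*(260/3) - 13 = -17/3*260/3 - 13 = -4420/9 - 13 = -4537/9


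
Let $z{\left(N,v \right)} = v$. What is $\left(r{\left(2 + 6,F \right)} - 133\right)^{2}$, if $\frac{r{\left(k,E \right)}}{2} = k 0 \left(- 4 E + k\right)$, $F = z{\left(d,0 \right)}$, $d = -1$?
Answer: $17689$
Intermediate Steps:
$F = 0$
$r{\left(k,E \right)} = 0$ ($r{\left(k,E \right)} = 2 k 0 \left(- 4 E + k\right) = 2 \cdot 0 \left(k - 4 E\right) = 2 \cdot 0 = 0$)
$\left(r{\left(2 + 6,F \right)} - 133\right)^{2} = \left(0 - 133\right)^{2} = \left(-133\right)^{2} = 17689$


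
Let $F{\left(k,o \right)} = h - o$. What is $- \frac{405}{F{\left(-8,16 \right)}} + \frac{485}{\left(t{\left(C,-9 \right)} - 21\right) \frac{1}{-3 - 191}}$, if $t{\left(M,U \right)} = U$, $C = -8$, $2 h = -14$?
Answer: $\frac{217622}{69} \approx 3153.9$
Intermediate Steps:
$h = -7$ ($h = \frac{1}{2} \left(-14\right) = -7$)
$F{\left(k,o \right)} = -7 - o$
$- \frac{405}{F{\left(-8,16 \right)}} + \frac{485}{\left(t{\left(C,-9 \right)} - 21\right) \frac{1}{-3 - 191}} = - \frac{405}{-7 - 16} + \frac{485}{\left(-9 - 21\right) \frac{1}{-3 - 191}} = - \frac{405}{-7 - 16} + \frac{485}{\left(-30\right) \frac{1}{-194}} = - \frac{405}{-23} + \frac{485}{\left(-30\right) \left(- \frac{1}{194}\right)} = \left(-405\right) \left(- \frac{1}{23}\right) + \frac{485}{\frac{15}{97}} = \frac{405}{23} + 485 \cdot \frac{97}{15} = \frac{405}{23} + \frac{9409}{3} = \frac{217622}{69}$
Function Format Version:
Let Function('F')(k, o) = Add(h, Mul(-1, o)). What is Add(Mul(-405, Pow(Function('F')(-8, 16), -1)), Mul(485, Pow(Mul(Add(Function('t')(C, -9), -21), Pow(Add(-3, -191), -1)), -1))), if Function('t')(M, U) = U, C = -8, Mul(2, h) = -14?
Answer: Rational(217622, 69) ≈ 3153.9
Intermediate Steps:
h = -7 (h = Mul(Rational(1, 2), -14) = -7)
Function('F')(k, o) = Add(-7, Mul(-1, o))
Add(Mul(-405, Pow(Function('F')(-8, 16), -1)), Mul(485, Pow(Mul(Add(Function('t')(C, -9), -21), Pow(Add(-3, -191), -1)), -1))) = Add(Mul(-405, Pow(Add(-7, Mul(-1, 16)), -1)), Mul(485, Pow(Mul(Add(-9, -21), Pow(Add(-3, -191), -1)), -1))) = Add(Mul(-405, Pow(Add(-7, -16), -1)), Mul(485, Pow(Mul(-30, Pow(-194, -1)), -1))) = Add(Mul(-405, Pow(-23, -1)), Mul(485, Pow(Mul(-30, Rational(-1, 194)), -1))) = Add(Mul(-405, Rational(-1, 23)), Mul(485, Pow(Rational(15, 97), -1))) = Add(Rational(405, 23), Mul(485, Rational(97, 15))) = Add(Rational(405, 23), Rational(9409, 3)) = Rational(217622, 69)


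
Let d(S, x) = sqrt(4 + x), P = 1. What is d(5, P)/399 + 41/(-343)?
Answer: -41/343 + sqrt(5)/399 ≈ -0.11393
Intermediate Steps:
d(5, P)/399 + 41/(-343) = sqrt(4 + 1)/399 + 41/(-343) = sqrt(5)*(1/399) + 41*(-1/343) = sqrt(5)/399 - 41/343 = -41/343 + sqrt(5)/399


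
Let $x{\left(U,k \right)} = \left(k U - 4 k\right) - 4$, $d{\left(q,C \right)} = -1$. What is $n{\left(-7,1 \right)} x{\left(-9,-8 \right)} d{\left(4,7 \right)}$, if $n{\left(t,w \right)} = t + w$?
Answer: $600$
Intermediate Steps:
$x{\left(U,k \right)} = -4 - 4 k + U k$ ($x{\left(U,k \right)} = \left(U k - 4 k\right) - 4 = \left(- 4 k + U k\right) - 4 = -4 - 4 k + U k$)
$n{\left(-7,1 \right)} x{\left(-9,-8 \right)} d{\left(4,7 \right)} = \left(-7 + 1\right) \left(-4 - -32 - -72\right) \left(-1\right) = - 6 \left(-4 + 32 + 72\right) \left(-1\right) = \left(-6\right) 100 \left(-1\right) = \left(-600\right) \left(-1\right) = 600$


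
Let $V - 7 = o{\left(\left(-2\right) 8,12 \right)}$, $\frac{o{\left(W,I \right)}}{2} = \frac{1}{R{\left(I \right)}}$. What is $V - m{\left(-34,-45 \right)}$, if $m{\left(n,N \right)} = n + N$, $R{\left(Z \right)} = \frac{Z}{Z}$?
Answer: $88$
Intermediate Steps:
$R{\left(Z \right)} = 1$
$m{\left(n,N \right)} = N + n$
$o{\left(W,I \right)} = 2$ ($o{\left(W,I \right)} = \frac{2}{1} = 2 \cdot 1 = 2$)
$V = 9$ ($V = 7 + 2 = 9$)
$V - m{\left(-34,-45 \right)} = 9 - \left(-45 - 34\right) = 9 - -79 = 9 + 79 = 88$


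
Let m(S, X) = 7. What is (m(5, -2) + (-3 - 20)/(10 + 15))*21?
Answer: 3192/25 ≈ 127.68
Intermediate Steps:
(m(5, -2) + (-3 - 20)/(10 + 15))*21 = (7 + (-3 - 20)/(10 + 15))*21 = (7 - 23/25)*21 = (152/25)*21 = 3192/25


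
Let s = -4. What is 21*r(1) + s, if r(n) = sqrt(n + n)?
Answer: -4 + 21*sqrt(2) ≈ 25.698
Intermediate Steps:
r(n) = sqrt(2)*sqrt(n) (r(n) = sqrt(2*n) = sqrt(2)*sqrt(n))
21*r(1) + s = 21*(sqrt(2)*sqrt(1)) - 4 = 21*(sqrt(2)*1) - 4 = 21*sqrt(2) - 4 = -4 + 21*sqrt(2)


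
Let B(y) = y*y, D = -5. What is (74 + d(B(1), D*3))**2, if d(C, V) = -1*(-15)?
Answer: 7921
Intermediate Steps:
B(y) = y**2
d(C, V) = 15
(74 + d(B(1), D*3))**2 = (74 + 15)**2 = 89**2 = 7921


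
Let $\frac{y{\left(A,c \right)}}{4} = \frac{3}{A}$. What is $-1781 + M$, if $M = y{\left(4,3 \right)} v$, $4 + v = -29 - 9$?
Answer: $-1907$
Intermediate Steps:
$y{\left(A,c \right)} = \frac{12}{A}$ ($y{\left(A,c \right)} = 4 \frac{3}{A} = \frac{12}{A}$)
$v = -42$ ($v = -4 - 38 = -42$)
$M = -126$ ($M = \frac{12}{4} \left(-42\right) = 12 \cdot \frac{1}{4} \left(-42\right) = 3 \left(-42\right) = -126$)
$-1781 + M = -1781 - 126 = -1907$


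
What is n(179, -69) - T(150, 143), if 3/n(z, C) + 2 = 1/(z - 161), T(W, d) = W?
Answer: -5304/35 ≈ -151.54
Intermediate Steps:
n(z, C) = 3/(-2 + 1/(-161 + z)) (n(z, C) = 3/(-2 + 1/(z - 161)) = 3/(-2 + 1/(-161 + z)))
n(179, -69) - T(150, 143) = 3*(161 - 1*179)/(-323 + 2*179) - 1*150 = 3*(161 - 179)/(-323 + 358) - 150 = 3*(-18)/35 - 150 = 3*(1/35)*(-18) - 150 = -54/35 - 150 = -5304/35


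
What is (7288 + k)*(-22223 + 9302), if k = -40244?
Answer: 425824476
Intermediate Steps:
(7288 + k)*(-22223 + 9302) = (7288 - 40244)*(-22223 + 9302) = -32956*(-12921) = 425824476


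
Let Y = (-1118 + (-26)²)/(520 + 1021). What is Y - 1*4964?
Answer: -7649966/1541 ≈ -4964.3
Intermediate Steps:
Y = -442/1541 (Y = (-1118 + 676)/1541 = -442*1/1541 = -442/1541 ≈ -0.28683)
Y - 1*4964 = -442/1541 - 1*4964 = -442/1541 - 4964 = -7649966/1541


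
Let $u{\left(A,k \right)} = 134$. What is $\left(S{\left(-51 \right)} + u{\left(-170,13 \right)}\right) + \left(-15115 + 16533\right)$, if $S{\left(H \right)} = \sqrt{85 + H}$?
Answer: $1552 + \sqrt{34} \approx 1557.8$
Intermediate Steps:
$\left(S{\left(-51 \right)} + u{\left(-170,13 \right)}\right) + \left(-15115 + 16533\right) = \left(\sqrt{85 - 51} + 134\right) + \left(-15115 + 16533\right) = \left(\sqrt{34} + 134\right) + 1418 = \left(134 + \sqrt{34}\right) + 1418 = 1552 + \sqrt{34}$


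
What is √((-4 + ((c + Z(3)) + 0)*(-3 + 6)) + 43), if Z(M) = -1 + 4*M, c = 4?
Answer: 2*√21 ≈ 9.1651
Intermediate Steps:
√((-4 + ((c + Z(3)) + 0)*(-3 + 6)) + 43) = √((-4 + ((4 + (-1 + 4*3)) + 0)*(-3 + 6)) + 43) = √((-4 + ((4 + (-1 + 12)) + 0)*3) + 43) = √((-4 + ((4 + 11) + 0)*3) + 43) = √((-4 + (15 + 0)*3) + 43) = √((-4 + 15*3) + 43) = √((-4 + 45) + 43) = √(41 + 43) = √84 = 2*√21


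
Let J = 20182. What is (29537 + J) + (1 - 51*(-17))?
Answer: 50587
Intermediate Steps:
(29537 + J) + (1 - 51*(-17)) = (29537 + 20182) + (1 - 51*(-17)) = 49719 + (1 + 867) = 49719 + 868 = 50587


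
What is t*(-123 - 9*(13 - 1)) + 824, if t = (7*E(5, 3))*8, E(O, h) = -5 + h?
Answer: 26696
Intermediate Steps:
t = -112 (t = (7*(-5 + 3))*8 = (7*(-2))*8 = -14*8 = -112)
t*(-123 - 9*(13 - 1)) + 824 = -112*(-123 - 9*(13 - 1)) + 824 = -112*(-123 - 9*12) + 824 = -112*(-123 - 108) + 824 = -112*(-231) + 824 = 25872 + 824 = 26696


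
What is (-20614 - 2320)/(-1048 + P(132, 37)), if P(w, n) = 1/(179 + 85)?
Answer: 6054576/276671 ≈ 21.884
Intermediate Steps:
P(w, n) = 1/264
(-20614 - 2320)/(-1048 + P(132, 37)) = (-20614 - 2320)/(-1048 + 1/264) = -22934/(-276671/264) = -22934*(-264/276671) = 6054576/276671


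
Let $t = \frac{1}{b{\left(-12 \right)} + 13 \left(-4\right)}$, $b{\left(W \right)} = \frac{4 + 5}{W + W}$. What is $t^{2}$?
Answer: $\frac{64}{175561} \approx 0.00036455$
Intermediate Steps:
$b{\left(W \right)} = \frac{9}{2 W}$
$t = - \frac{8}{419}$ ($t = \frac{1}{\frac{9}{2 \left(-12\right)} + 13 \left(-4\right)} = \frac{1}{\frac{9}{2} \left(- \frac{1}{12}\right) - 52} = \frac{1}{- \frac{3}{8} - 52} = \frac{1}{- \frac{419}{8}} = - \frac{8}{419} \approx -0.019093$)
$t^{2} = \left(- \frac{8}{419}\right)^{2} = \frac{64}{175561}$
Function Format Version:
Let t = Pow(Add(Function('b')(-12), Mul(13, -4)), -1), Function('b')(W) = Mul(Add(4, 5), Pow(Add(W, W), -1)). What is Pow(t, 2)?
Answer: Rational(64, 175561) ≈ 0.00036455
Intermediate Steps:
Function('b')(W) = Mul(Rational(9, 2), Pow(W, -1)) (Function('b')(W) = Mul(9, Pow(Mul(2, W), -1)) = Mul(9, Mul(Rational(1, 2), Pow(W, -1))) = Mul(Rational(9, 2), Pow(W, -1)))
t = Rational(-8, 419) (t = Pow(Add(Mul(Rational(9, 2), Pow(-12, -1)), Mul(13, -4)), -1) = Pow(Add(Mul(Rational(9, 2), Rational(-1, 12)), -52), -1) = Pow(Add(Rational(-3, 8), -52), -1) = Pow(Rational(-419, 8), -1) = Rational(-8, 419) ≈ -0.019093)
Pow(t, 2) = Pow(Rational(-8, 419), 2) = Rational(64, 175561)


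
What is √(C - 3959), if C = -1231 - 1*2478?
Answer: 6*I*√213 ≈ 87.567*I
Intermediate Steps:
C = -3709 (C = -1231 - 2478 = -3709)
√(C - 3959) = √(-3709 - 3959) = √(-7668) = 6*I*√213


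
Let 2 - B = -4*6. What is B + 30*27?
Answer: 836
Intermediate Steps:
B = 26 (B = 2 - (-4)*6 = 2 - 1*(-24) = 2 + 24 = 26)
B + 30*27 = 26 + 30*27 = 26 + 810 = 836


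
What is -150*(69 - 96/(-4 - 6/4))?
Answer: -142650/11 ≈ -12968.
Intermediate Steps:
-150*(69 - 96/(-4 - 6/4)) = -150*(69 - 96/(-4 - 6*¼)) = -150*(69 - 96/(-4 - 3/2)) = -150*(69 - 96/(-11/2)) = -150*(69 - 96*(-2/11)) = -150*(69 + 192/11) = -150*951/11 = -142650/11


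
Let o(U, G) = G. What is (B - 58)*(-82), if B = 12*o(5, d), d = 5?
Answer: -164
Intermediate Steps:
B = 60 (B = 12*5 = 60)
(B - 58)*(-82) = (60 - 58)*(-82) = 2*(-82) = -164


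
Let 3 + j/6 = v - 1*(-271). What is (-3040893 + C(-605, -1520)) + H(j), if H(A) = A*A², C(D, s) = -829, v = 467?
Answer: 85763079278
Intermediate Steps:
j = 4410 (j = -18 + 6*(467 - 1*(-271)) = -18 + 6*(467 + 271) = -18 + 6*738 = -18 + 4428 = 4410)
H(A) = A³
(-3040893 + C(-605, -1520)) + H(j) = (-3040893 - 829) + 4410³ = -3041722 + 85766121000 = 85763079278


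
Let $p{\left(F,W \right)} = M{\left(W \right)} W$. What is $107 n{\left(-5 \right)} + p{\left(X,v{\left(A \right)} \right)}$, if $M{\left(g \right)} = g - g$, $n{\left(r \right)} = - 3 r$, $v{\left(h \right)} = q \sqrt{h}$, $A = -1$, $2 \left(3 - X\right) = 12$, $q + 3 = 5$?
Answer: $1605$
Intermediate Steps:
$q = 2$ ($q = -3 + 5 = 2$)
$X = -3$ ($X = 3 - 6 = -3$)
$v{\left(h \right)} = 2 \sqrt{h}$
$M{\left(g \right)} = 0$
$p{\left(F,W \right)} = 0$ ($p{\left(F,W \right)} = 0 W = 0$)
$107 n{\left(-5 \right)} + p{\left(X,v{\left(A \right)} \right)} = 107 \left(\left(-3\right) \left(-5\right)\right) + 0 = 107 \cdot 15 + 0 = 1605 + 0 = 1605$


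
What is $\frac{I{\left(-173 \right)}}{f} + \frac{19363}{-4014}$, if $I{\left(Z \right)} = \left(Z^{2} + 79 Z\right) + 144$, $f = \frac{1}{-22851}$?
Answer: $- \frac{1504822552447}{4014} \approx -3.7489 \cdot 10^{8}$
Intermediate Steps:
$f = - \frac{1}{22851} \approx -4.3762 \cdot 10^{-5}$
$I{\left(Z \right)} = 144 + Z^{2} + 79 Z$
$\frac{I{\left(-173 \right)}}{f} + \frac{19363}{-4014} = \frac{144 + \left(-173\right)^{2} + 79 \left(-173\right)}{- \frac{1}{22851}} + \frac{19363}{-4014} = \left(144 + 29929 - 13667\right) \left(-22851\right) + 19363 \left(- \frac{1}{4014}\right) = 16406 \left(-22851\right) - \frac{19363}{4014} = -374893506 - \frac{19363}{4014} = - \frac{1504822552447}{4014}$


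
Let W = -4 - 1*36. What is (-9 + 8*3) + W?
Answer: -25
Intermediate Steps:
W = -40 (W = -4 - 36 = -40)
(-9 + 8*3) + W = (-9 + 8*3) - 40 = (-9 + 24) - 40 = 15 - 40 = -25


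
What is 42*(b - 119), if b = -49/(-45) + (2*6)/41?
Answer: -3038084/615 ≈ -4940.0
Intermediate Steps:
b = 2549/1845 (b = -49*(-1/45) + 12*(1/41) = 49/45 + 12/41 = 2549/1845 ≈ 1.3816)
42*(b - 119) = 42*(2549/1845 - 119) = 42*(-217006/1845) = -3038084/615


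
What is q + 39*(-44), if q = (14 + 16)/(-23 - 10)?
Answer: -18886/11 ≈ -1716.9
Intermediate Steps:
q = -10/11 (q = 30/(-33) = 30*(-1/33) = -10/11 ≈ -0.90909)
q + 39*(-44) = -10/11 + 39*(-44) = -10/11 - 1716 = -18886/11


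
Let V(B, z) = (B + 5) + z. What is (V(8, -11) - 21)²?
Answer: 361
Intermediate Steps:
V(B, z) = 5 + B + z (V(B, z) = (5 + B) + z = 5 + B + z)
(V(8, -11) - 21)² = ((5 + 8 - 11) - 21)² = (2 - 21)² = (-19)² = 361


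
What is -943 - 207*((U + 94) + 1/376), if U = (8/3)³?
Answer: -27440725/1128 ≈ -24327.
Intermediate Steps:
U = 512/27 (U = (8*(⅓))³ = (8/3)³ = 512/27 ≈ 18.963)
-943 - 207*((U + 94) + 1/376) = -943 - 207*((512/27 + 94) + 1/376) = -943 - 207*(3050/27 + 1/376) = -943 - 207*1146827/10152 = -943 - 26377021/1128 = -27440725/1128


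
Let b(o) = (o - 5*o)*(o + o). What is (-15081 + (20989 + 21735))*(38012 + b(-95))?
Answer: -945058884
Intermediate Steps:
b(o) = -8*o**2 (b(o) = (-4*o)*(2*o) = -8*o**2)
(-15081 + (20989 + 21735))*(38012 + b(-95)) = (-15081 + (20989 + 21735))*(38012 - 8*(-95)**2) = (-15081 + 42724)*(38012 - 8*9025) = 27643*(38012 - 72200) = 27643*(-34188) = -945058884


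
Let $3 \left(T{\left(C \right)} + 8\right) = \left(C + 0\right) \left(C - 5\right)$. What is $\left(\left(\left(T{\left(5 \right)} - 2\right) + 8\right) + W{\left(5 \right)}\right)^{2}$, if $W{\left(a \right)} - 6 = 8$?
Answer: $144$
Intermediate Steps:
$T{\left(C \right)} = -8 + \frac{C \left(-5 + C\right)}{3}$ ($T{\left(C \right)} = -8 + \frac{\left(C + 0\right) \left(C - 5\right)}{3} = -8 + \frac{C \left(-5 + C\right)}{3}$)
$W{\left(a \right)} = 14$ ($W{\left(a \right)} = 6 + 8 = 14$)
$\left(\left(\left(T{\left(5 \right)} - 2\right) + 8\right) + W{\left(5 \right)}\right)^{2} = \left(\left(\left(\left(-8 - \frac{25}{3} + \frac{5^{2}}{3}\right) - 2\right) + 8\right) + 14\right)^{2} = \left(\left(\left(\left(-8 - \frac{25}{3} + \frac{1}{3} \cdot 25\right) - 2\right) + 8\right) + 14\right)^{2} = \left(\left(\left(\left(-8 - \frac{25}{3} + \frac{25}{3}\right) - 2\right) + 8\right) + 14\right)^{2} = \left(\left(\left(-8 - 2\right) + 8\right) + 14\right)^{2} = \left(\left(-10 + 8\right) + 14\right)^{2} = \left(-2 + 14\right)^{2} = 12^{2} = 144$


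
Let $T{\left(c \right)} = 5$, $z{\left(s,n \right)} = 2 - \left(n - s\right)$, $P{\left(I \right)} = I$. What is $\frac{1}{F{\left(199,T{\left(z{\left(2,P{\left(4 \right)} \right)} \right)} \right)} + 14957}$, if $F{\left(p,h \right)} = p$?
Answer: $\frac{1}{15156} \approx 6.598 \cdot 10^{-5}$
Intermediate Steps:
$z{\left(s,n \right)} = 2 + s - n$ ($z{\left(s,n \right)} = 2 - \left(n - s\right) = 2 + s - n$)
$\frac{1}{F{\left(199,T{\left(z{\left(2,P{\left(4 \right)} \right)} \right)} \right)} + 14957} = \frac{1}{199 + 14957} = \frac{1}{15156}$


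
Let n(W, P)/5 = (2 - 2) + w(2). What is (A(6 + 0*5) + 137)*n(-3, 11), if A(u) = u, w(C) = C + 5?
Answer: 5005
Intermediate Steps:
w(C) = 5 + C
n(W, P) = 35 (n(W, P) = 5*((2 - 2) + (5 + 2)) = 5*(0 + 7) = 5*7 = 35)
(A(6 + 0*5) + 137)*n(-3, 11) = ((6 + 0*5) + 137)*35 = ((6 + 0) + 137)*35 = (6 + 137)*35 = 143*35 = 5005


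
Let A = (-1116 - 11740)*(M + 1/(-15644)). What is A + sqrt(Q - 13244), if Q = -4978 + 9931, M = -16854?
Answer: 847416022078/3911 + I*sqrt(8291) ≈ 2.1668e+8 + 91.055*I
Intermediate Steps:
Q = 4953
A = 847416022078/3911 (A = (-1116 - 11740)*(-16854 + 1/(-15644)) = -12856*(-16854 - 1/15644) = -12856*(-263663977/15644) = 847416022078/3911 ≈ 2.1668e+8)
A + sqrt(Q - 13244) = 847416022078/3911 + sqrt(4953 - 13244) = 847416022078/3911 + sqrt(-8291) = 847416022078/3911 + I*sqrt(8291)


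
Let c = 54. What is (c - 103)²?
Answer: 2401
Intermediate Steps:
(c - 103)² = (54 - 103)² = (-49)² = 2401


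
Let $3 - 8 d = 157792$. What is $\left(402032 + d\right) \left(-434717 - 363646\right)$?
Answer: $- \frac{2441766889521}{8} \approx -3.0522 \cdot 10^{11}$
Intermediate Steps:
$d = - \frac{157789}{8}$ ($d = \frac{3}{8} - 19724 = - \frac{157789}{8} \approx -19724.0$)
$\left(402032 + d\right) \left(-434717 - 363646\right) = \left(402032 - \frac{157789}{8}\right) \left(-434717 - 363646\right) = \frac{3058467}{8} \left(-798363\right) = - \frac{2441766889521}{8}$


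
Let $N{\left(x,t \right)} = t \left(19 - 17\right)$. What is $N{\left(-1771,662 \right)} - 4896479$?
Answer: $-4895155$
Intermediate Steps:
$N{\left(x,t \right)} = 2 t$ ($N{\left(x,t \right)} = t 2 = 2 t$)
$N{\left(-1771,662 \right)} - 4896479 = 2 \cdot 662 - 4896479 = 1324 - 4896479 = -4895155$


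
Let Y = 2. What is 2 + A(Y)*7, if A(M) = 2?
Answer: 16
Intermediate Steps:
2 + A(Y)*7 = 2 + 2*7 = 2 + 14 = 16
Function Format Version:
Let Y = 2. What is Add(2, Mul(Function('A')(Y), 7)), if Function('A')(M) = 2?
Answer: 16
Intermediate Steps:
Add(2, Mul(Function('A')(Y), 7)) = Add(2, Mul(2, 7)) = Add(2, 14) = 16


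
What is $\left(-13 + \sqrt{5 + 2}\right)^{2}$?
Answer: $\left(13 - \sqrt{7}\right)^{2} \approx 107.21$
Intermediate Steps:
$\left(-13 + \sqrt{5 + 2}\right)^{2} = \left(-13 + \sqrt{7}\right)^{2}$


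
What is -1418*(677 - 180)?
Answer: -704746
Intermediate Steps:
-1418*(677 - 180) = -1418*497 = -704746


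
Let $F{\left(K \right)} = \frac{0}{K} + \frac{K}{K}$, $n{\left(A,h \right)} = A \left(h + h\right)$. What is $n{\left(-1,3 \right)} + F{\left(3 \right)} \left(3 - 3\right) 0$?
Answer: $-6$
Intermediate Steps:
$n{\left(A,h \right)} = 2 A h$ ($n{\left(A,h \right)} = A 2 h = 2 A h$)
$F{\left(K \right)} = 1$ ($F{\left(K \right)} = 0 + 1 = 1$)
$n{\left(-1,3 \right)} + F{\left(3 \right)} \left(3 - 3\right) 0 = 2 \left(-1\right) 3 + 1 \left(3 - 3\right) 0 = -6 + 1 \cdot 0 \cdot 0 = -6 + 1 \cdot 0 = -6 + 0 = -6$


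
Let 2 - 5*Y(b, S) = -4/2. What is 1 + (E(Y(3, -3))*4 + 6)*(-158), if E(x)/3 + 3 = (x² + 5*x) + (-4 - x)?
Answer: 126109/25 ≈ 5044.4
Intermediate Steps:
Y(b, S) = ⅘ (Y(b, S) = ⅖ - (-4)/(5*2) = ⅖ - ⅕*(-2) = ⅖ + ⅖ = ⅘)
E(x) = -21 + 3*x² + 12*x (E(x) = -9 + 3*((x² + 5*x) + (-4 - x)) = -9 + 3*(-4 + x² + 4*x) = -9 + (-12 + 3*x² + 12*x) = -21 + 3*x² + 12*x)
1 + (E(Y(3, -3))*4 + 6)*(-158) = 1 + ((-21 + 3*(⅘)² + 12*(⅘))*4 + 6)*(-158) = 1 + ((-21 + 3*(16/25) + 48/5)*4 + 6)*(-158) = 1 + ((-21 + 48/25 + 48/5)*4 + 6)*(-158) = 1 + (-237/25*4 + 6)*(-158) = 1 + (-948/25 + 6)*(-158) = 1 - 798/25*(-158) = 1 + 126084/25 = 126109/25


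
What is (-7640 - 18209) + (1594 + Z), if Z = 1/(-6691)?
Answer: -162290206/6691 ≈ -24255.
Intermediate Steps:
Z = -1/6691 ≈ -0.00014945
(-7640 - 18209) + (1594 + Z) = (-7640 - 18209) + (1594 - 1/6691) = -25849 + 10665453/6691 = -162290206/6691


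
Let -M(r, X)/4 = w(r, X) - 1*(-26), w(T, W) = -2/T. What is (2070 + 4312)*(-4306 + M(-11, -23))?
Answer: -309641876/11 ≈ -2.8149e+7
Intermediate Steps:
M(r, X) = -104 + 8/r (M(r, X) = -4*(-2/r - 1*(-26)) = -4*(-2/r + 26) = -4*(26 - 2/r) = -104 + 8/r)
(2070 + 4312)*(-4306 + M(-11, -23)) = (2070 + 4312)*(-4306 + (-104 + 8/(-11))) = 6382*(-4306 + (-104 + 8*(-1/11))) = 6382*(-4306 + (-104 - 8/11)) = 6382*(-4306 - 1152/11) = 6382*(-48518/11) = -309641876/11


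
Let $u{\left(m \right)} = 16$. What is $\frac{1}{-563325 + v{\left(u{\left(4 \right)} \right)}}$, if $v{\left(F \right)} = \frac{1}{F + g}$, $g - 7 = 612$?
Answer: $- \frac{635}{357711374} \approx -1.7752 \cdot 10^{-6}$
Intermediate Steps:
$g = 619$ ($g = 7 + 612 = 619$)
$v{\left(F \right)} = \frac{1}{619 + F}$ ($v{\left(F \right)} = \frac{1}{F + 619} = \frac{1}{619 + F}$)
$\frac{1}{-563325 + v{\left(u{\left(4 \right)} \right)}} = \frac{1}{-563325 + \frac{1}{619 + 16}} = \frac{1}{-563325 + \frac{1}{635}} = \frac{1}{- \frac{357711374}{635}} = - \frac{635}{357711374}$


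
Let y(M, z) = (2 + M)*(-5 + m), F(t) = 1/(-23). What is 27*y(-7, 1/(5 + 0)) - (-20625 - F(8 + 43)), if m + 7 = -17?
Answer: 564419/23 ≈ 24540.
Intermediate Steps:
F(t) = -1/23
m = -24 (m = -7 - 17 = -24)
y(M, z) = -58 - 29*M (y(M, z) = (2 + M)*(-5 - 24) = (2 + M)*(-29) = -58 - 29*M)
27*y(-7, 1/(5 + 0)) - (-20625 - F(8 + 43)) = 27*(-58 - 29*(-7)) - (-20625 - 1*(-1/23)) = 27*(-58 + 203) - (-20625 + 1/23) = 27*145 - 1*(-474374/23) = 3915 + 474374/23 = 564419/23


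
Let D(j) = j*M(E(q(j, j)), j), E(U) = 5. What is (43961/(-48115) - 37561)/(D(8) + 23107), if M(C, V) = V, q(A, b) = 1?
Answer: -1807291476/1114872665 ≈ -1.6211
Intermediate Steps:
D(j) = j**2 (D(j) = j*j = j**2)
(43961/(-48115) - 37561)/(D(8) + 23107) = (43961/(-48115) - 37561)/(8**2 + 23107) = (43961*(-1/48115) - 37561)/(64 + 23107) = (-43961/48115 - 37561)/23171 = -1807291476/48115*1/23171 = -1807291476/1114872665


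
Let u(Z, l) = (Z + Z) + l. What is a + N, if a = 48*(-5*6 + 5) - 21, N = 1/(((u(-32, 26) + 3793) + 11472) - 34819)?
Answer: -23921833/19592 ≈ -1221.0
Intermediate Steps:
u(Z, l) = l + 2*Z (u(Z, l) = 2*Z + l = l + 2*Z)
N = -1/19592 (N = 1/((((26 + 2*(-32)) + 3793) + 11472) - 34819) = 1/((((26 - 64) + 3793) + 11472) - 34819) = 1/(((-38 + 3793) + 11472) - 34819) = 1/((3755 + 11472) - 34819) = 1/(15227 - 34819) = 1/(-19592) = -1/19592 ≈ -5.1041e-5)
a = -1221 (a = 48*(-30 + 5) - 21 = 48*(-25) - 21 = -1200 - 21 = -1221)
a + N = -1221 - 1/19592 = -23921833/19592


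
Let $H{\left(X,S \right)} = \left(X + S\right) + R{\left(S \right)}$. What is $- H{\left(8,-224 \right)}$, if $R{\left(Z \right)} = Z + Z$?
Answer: $664$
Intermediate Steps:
$R{\left(Z \right)} = 2 Z$
$H{\left(X,S \right)} = X + 3 S$ ($H{\left(X,S \right)} = \left(X + S\right) + 2 S = \left(S + X\right) + 2 S = X + 3 S$)
$- H{\left(8,-224 \right)} = - (8 + 3 \left(-224\right)) = - (8 - 672) = \left(-1\right) \left(-664\right) = 664$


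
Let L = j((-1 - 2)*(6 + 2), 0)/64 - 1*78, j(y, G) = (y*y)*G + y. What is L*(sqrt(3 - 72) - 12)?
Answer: 1881/2 - 627*I*sqrt(69)/8 ≈ 940.5 - 651.03*I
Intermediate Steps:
j(y, G) = y + G*y**2 (j(y, G) = y**2*G + y = G*y**2 + y = y + G*y**2)
L = -627/8 (L = (((-1 - 2)*(6 + 2))*(1 + 0*((-1 - 2)*(6 + 2))))/64 - 1*78 = ((-3*8)*(1 + 0*(-3*8)))*(1/64) - 78 = -24*(1 + 0*(-24))*(1/64) - 78 = -24*(1 + 0)*(1/64) - 78 = -24*1*(1/64) - 78 = -24*1/64 - 78 = -3/8 - 78 = -627/8 ≈ -78.375)
L*(sqrt(3 - 72) - 12) = -627*(sqrt(3 - 72) - 12)/8 = -627*(sqrt(-69) - 12)/8 = -627*(I*sqrt(69) - 12)/8 = -627*(-12 + I*sqrt(69))/8 = 1881/2 - 627*I*sqrt(69)/8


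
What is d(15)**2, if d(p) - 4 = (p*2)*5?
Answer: 23716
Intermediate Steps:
d(p) = 4 + 10*p (d(p) = 4 + (p*2)*5 = 4 + (2*p)*5 = 4 + 10*p)
d(15)**2 = (4 + 10*15)**2 = (4 + 150)**2 = 154**2 = 23716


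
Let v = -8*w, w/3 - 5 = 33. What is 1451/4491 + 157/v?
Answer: 206075/1365264 ≈ 0.15094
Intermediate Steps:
w = 114 (w = 15 + 3*33 = 15 + 99 = 114)
v = -912 (v = -8*114 = -912)
1451/4491 + 157/v = 1451/4491 + 157/(-912) = 1451*(1/4491) + 157*(-1/912) = 1451/4491 - 157/912 = 206075/1365264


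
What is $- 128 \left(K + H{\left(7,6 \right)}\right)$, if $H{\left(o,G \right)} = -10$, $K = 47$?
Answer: $-4736$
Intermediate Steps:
$- 128 \left(K + H{\left(7,6 \right)}\right) = - 128 \left(47 - 10\right) = \left(-128\right) 37 = -4736$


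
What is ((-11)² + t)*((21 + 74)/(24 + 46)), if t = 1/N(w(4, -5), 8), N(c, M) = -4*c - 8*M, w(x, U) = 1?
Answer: 156313/952 ≈ 164.19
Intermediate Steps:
N(c, M) = -8*M - 4*c
t = -1/68 (t = 1/(-8*8 - 4*1) = 1/(-64 - 4) = 1/(-68) = -1/68 ≈ -0.014706)
((-11)² + t)*((21 + 74)/(24 + 46)) = ((-11)² - 1/68)*((21 + 74)/(24 + 46)) = (121 - 1/68)*(95/70) = 8227*(95*(1/70))/68 = (8227/68)*(19/14) = 156313/952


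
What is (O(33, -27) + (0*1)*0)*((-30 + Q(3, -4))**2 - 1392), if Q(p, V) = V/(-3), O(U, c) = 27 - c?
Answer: -30792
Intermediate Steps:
Q(p, V) = -V/3 (Q(p, V) = V*(-1/3) = -V/3)
(O(33, -27) + (0*1)*0)*((-30 + Q(3, -4))**2 - 1392) = ((27 - 1*(-27)) + (0*1)*0)*((-30 - 1/3*(-4))**2 - 1392) = ((27 + 27) + 0*0)*((-30 + 4/3)**2 - 1392) = (54 + 0)*((-86/3)**2 - 1392) = 54*(7396/9 - 1392) = 54*(-5132/9) = -30792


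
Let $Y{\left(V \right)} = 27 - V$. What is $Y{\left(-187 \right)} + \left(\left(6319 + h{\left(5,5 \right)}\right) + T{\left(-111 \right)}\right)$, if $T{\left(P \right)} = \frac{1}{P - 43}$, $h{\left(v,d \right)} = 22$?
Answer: $\frac{1009469}{154} \approx 6555.0$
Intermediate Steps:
$T{\left(P \right)} = \frac{1}{-43 + P}$
$Y{\left(-187 \right)} + \left(\left(6319 + h{\left(5,5 \right)}\right) + T{\left(-111 \right)}\right) = \left(27 - -187\right) + \left(\left(6319 + 22\right) + \frac{1}{-43 - 111}\right) = \left(27 + 187\right) + \left(6341 + \frac{1}{-154}\right) = 214 + \left(6341 - \frac{1}{154}\right) = 214 + \frac{976513}{154} = \frac{1009469}{154}$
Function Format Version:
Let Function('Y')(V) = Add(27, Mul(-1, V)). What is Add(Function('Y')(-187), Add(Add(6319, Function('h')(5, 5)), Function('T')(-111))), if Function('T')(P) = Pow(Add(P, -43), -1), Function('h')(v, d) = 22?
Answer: Rational(1009469, 154) ≈ 6555.0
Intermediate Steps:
Function('T')(P) = Pow(Add(-43, P), -1)
Add(Function('Y')(-187), Add(Add(6319, Function('h')(5, 5)), Function('T')(-111))) = Add(Add(27, Mul(-1, -187)), Add(Add(6319, 22), Pow(Add(-43, -111), -1))) = Add(Add(27, 187), Add(6341, Pow(-154, -1))) = Add(214, Add(6341, Rational(-1, 154))) = Add(214, Rational(976513, 154)) = Rational(1009469, 154)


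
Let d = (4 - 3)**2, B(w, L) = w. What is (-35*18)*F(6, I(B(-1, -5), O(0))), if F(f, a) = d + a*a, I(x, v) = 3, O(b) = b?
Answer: -6300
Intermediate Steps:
d = 1 (d = 1**2 = 1)
F(f, a) = 1 + a**2 (F(f, a) = 1 + a*a = 1 + a**2)
(-35*18)*F(6, I(B(-1, -5), O(0))) = (-35*18)*(1 + 3**2) = -630*(1 + 9) = -630*10 = -6300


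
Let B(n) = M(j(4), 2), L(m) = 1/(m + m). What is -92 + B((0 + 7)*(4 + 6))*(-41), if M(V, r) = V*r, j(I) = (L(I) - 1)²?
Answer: -4953/32 ≈ -154.78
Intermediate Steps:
L(m) = 1/(2*m)
j(I) = (-1 + 1/(2*I))² (j(I) = (1/(2*I) - 1)² = (-1 + 1/(2*I))²)
B(n) = 49/32 (B(n) = ((¼)*(-1 + 2*4)²/4²)*2 = ((¼)*(1/16)*(-1 + 8)²)*2 = ((¼)*(1/16)*7²)*2 = ((¼)*(1/16)*49)*2 = (49/64)*2 = 49/32)
-92 + B((0 + 7)*(4 + 6))*(-41) = -92 + (49/32)*(-41) = -92 - 2009/32 = -4953/32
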